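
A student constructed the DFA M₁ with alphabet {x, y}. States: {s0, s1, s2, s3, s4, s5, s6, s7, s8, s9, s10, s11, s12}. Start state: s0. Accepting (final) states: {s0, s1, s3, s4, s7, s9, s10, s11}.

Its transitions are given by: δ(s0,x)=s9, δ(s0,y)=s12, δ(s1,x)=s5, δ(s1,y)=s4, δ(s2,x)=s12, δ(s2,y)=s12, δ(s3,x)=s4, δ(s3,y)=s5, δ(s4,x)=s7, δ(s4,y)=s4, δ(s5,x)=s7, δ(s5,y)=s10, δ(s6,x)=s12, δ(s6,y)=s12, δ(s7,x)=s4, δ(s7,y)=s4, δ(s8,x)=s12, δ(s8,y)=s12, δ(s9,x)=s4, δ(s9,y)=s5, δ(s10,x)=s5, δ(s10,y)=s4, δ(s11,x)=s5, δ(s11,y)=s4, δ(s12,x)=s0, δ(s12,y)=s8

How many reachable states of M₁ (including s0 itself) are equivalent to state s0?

1

Reachable states from the start: {s0,s4,s5,s7,s8,s9,s10,s12}. Unreachable: {s1,s2,s3,s6,s11} — drop them.
P0 = {s0,s4,s7,s9,s10} | {s5,s8,s12}.
On input x, block {s0,s4,s7,s9,s10} splits into {s0,s4,s7,s9} and {s10}.
On input y, block {s0,s4,s7,s9} splits into {s0,s9} and {s4,s7}.
On input x, block {s0,s9} splits into {s0} and {s9}.
Split {s5,s8,s12} by δ(·,x) → {s5} and {s8} and {s12}.
The partition is now stable with 7 blocks: {s0} | {s5} | {s10} | {s4,s7} | {s9} | {s8} | {s12}.
State s0 belongs to the block {s0}, which has 1 states.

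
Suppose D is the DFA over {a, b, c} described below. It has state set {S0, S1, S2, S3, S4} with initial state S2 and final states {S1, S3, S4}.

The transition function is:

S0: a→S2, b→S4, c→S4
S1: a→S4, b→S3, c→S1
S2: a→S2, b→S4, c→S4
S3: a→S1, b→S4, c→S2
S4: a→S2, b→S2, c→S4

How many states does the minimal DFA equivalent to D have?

2

Reachable states from the start: {S2,S4}. Unreachable: {S0,S1,S3} — drop them.
Start with accepting vs non-accepting: {S4} | {S2}.
Stable partition: {S4} | {S2} — 2 equivalence classes.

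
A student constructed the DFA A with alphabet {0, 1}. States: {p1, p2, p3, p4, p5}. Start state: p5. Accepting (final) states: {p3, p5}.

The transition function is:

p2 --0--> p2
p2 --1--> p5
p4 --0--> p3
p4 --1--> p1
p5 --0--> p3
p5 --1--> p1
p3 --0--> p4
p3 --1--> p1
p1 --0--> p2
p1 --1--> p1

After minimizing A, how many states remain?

Every state is reachable, so we keep all 5.
Start with accepting vs non-accepting: {p3,p5} | {p1,p2,p4}.
Split {p3,p5} by δ(·,0) → {p3} and {p5}.
Split {p1,p2,p4} by δ(·,0) → {p1,p2} and {p4}.
Split {p1,p2} by δ(·,1) → {p1} and {p2}.
The partition is now stable with 5 blocks: {p3} | {p1} | {p5} | {p4} | {p2}.

5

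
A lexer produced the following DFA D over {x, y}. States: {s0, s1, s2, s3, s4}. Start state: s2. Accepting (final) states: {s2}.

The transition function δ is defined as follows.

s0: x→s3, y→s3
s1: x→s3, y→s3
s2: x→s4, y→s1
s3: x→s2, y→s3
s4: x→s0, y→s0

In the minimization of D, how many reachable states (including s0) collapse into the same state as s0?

All states are reachable from the start state.
Initial partition by acceptance: {s2} | {s0,s1,s3,s4}.
On input x, block {s0,s1,s3,s4} splits into {s0,s1,s4} and {s3}.
On input x, block {s0,s1,s4} splits into {s0,s1} and {s4}.
Stable partition: {s2} | {s0,s1} | {s3} | {s4} — 4 equivalence classes.
State s0 belongs to the block {s0,s1}, which has 2 states.

2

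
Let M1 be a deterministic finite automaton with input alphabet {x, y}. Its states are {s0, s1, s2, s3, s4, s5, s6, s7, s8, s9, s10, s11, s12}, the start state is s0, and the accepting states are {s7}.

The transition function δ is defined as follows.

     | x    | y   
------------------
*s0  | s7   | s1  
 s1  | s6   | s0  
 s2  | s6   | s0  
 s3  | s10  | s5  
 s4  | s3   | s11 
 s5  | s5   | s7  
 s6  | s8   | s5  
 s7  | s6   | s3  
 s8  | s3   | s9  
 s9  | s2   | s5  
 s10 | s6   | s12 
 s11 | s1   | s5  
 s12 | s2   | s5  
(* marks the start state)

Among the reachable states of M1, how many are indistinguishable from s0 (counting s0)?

First remove the unreachable states {s4,s11}; 11 states remain.
P0 = {s7} | {s0,s1,s2,s3,s5,s6,s8,s9,s10,s12}.
Split {s0,s1,s2,s3,s5,s6,s8,s9,s10,s12} by δ(·,x) → {s1,s2,s3,s5,s6,s8,s9,s10,s12} and {s0}.
On input y, block {s1,s2,s3,s5,s6,s8,s9,s10,s12} splits into {s3,s6,s8,s9,s10,s12} and {s1,s2} and {s5}.
Refine {s3,s6,s8,s9,s10,s12} on symbol x: members go to different blocks, giving {s3,s6,s8,s10} and {s9,s12}.
On input y, block {s3,s6,s8,s10} splits into {s3,s6} and {s8,s10}.
The partition is now stable with 7 blocks: {s7} | {s3,s6} | {s0} | {s1,s2} | {s5} | {s9,s12} | {s8,s10}.
State s0 belongs to the block {s0}, which has 1 states.

1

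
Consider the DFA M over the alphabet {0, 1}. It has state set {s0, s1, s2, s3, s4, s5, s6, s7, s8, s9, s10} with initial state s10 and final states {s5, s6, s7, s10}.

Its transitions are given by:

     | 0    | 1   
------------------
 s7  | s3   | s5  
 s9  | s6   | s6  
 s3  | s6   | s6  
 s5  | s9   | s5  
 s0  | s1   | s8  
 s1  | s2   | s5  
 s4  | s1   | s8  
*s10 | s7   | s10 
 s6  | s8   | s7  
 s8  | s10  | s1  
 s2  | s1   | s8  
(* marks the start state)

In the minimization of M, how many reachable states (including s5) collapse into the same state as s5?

2

States {s0,s4} cannot be reached from the start state, so discard them.
P0 = {s5,s6,s7,s10} | {s1,s2,s3,s8,s9}.
Refine {s5,s6,s7,s10} on symbol 0: members go to different blocks, giving {s5,s6,s7} and {s10}.
On input 0, block {s1,s2,s3,s8,s9} splits into {s1,s2} and {s3,s9} and {s8}.
Refine {s5,s6,s7} on symbol 0: members go to different blocks, giving {s5,s7} and {s6}.
Split {s1,s2} by δ(·,1) → {s1} and {s2}.
The partition is now stable with 7 blocks: {s5,s7} | {s1} | {s10} | {s3,s9} | {s8} | {s6} | {s2}.
The equivalence class containing s5 is {s5,s7}, of size 2.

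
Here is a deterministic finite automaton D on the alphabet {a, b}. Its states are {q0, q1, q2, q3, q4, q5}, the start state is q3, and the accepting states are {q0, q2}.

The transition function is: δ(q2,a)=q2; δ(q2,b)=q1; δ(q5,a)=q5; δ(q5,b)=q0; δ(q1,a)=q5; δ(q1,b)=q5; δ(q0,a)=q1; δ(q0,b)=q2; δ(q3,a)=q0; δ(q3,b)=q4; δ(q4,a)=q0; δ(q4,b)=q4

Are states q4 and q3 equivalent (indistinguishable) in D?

Yes

Every state is reachable, so we keep all 6.
Start with accepting vs non-accepting: {q0,q2} | {q1,q3,q4,q5}.
Split {q0,q2} by δ(·,a) → {q0} and {q2}.
Refine {q1,q3,q4,q5} on symbol a: members go to different blocks, giving {q1,q5} and {q3,q4}.
On input b, block {q1,q5} splits into {q1} and {q5}.
The partition is now stable with 5 blocks: {q0} | {q1} | {q2} | {q3,q4} | {q5}.
q4 and q3 lie in the same block of the stable partition, so they are equivalent — no string distinguishes them.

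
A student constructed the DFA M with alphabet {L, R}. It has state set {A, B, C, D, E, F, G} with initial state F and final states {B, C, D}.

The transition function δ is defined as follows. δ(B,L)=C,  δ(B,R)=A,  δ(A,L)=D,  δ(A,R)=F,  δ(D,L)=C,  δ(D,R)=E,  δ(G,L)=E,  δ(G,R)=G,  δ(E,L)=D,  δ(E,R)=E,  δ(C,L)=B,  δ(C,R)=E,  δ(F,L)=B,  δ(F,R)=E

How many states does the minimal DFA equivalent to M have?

2

First remove the unreachable states {G}; 6 states remain.
Start with accepting vs non-accepting: {B,C,D} | {A,E,F}.
The partition is now stable with 2 blocks: {B,C,D} | {A,E,F}.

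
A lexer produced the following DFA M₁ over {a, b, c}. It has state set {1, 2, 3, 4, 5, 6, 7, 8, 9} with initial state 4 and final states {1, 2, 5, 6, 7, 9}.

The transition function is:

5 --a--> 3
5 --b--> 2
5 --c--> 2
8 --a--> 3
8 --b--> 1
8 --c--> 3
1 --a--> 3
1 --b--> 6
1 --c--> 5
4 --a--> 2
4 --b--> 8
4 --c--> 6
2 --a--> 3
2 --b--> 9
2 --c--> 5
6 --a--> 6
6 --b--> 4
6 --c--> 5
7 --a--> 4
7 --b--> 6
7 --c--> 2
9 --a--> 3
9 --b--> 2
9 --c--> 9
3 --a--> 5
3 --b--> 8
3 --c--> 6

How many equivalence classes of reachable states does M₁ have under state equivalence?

States {7} cannot be reached from the start state, so discard them.
P0 = {1,2,5,6,9} | {3,4,8}.
Refine {1,2,5,6,9} on symbol a: members go to different blocks, giving {1,2,5,9} and {6}.
Refine {1,2,5,9} on symbol b: members go to different blocks, giving {2,5,9} and {1}.
Refine {3,4,8} on symbol a: members go to different blocks, giving {3,4} and {8}.
Stable partition: {2,5,9} | {3,4} | {6} | {1} | {8} — 5 equivalence classes.

5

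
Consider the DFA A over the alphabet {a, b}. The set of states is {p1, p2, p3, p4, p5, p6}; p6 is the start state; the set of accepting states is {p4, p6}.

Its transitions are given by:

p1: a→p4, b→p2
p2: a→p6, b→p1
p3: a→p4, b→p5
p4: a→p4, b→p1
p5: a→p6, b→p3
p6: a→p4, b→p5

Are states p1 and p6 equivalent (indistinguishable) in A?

P0 = {p4,p6} | {p1,p2,p3,p5}.
No further refinement is possible. Final partition (2 blocks): {p4,p6} | {p1,p2,p3,p5}.
p1 and p6 end up in different blocks, so they are distinguishable. For instance, the string 'ε' is accepted from only p6.

No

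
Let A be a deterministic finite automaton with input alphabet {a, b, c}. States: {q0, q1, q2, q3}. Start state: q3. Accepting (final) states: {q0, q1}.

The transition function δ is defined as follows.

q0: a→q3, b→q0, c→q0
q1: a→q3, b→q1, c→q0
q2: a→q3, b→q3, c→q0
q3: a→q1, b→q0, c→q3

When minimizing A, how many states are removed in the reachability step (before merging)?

Starting at q3 and following transitions, the reachable set is {q0, q1, q3}. That leaves q2 unreachable — 1 in total.

1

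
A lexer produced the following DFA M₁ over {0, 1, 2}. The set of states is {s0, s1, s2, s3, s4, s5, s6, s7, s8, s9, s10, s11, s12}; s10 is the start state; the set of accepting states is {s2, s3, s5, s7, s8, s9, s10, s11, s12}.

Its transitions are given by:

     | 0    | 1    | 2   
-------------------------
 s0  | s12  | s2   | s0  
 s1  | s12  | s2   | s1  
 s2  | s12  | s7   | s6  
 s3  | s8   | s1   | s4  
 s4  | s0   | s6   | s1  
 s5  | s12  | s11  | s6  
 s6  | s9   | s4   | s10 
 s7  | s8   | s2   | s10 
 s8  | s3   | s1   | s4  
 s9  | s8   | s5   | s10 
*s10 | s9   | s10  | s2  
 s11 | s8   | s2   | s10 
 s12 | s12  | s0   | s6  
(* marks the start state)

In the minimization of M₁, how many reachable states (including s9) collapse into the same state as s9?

3

All states are reachable from the start state.
Start with accepting vs non-accepting: {s2,s3,s5,s7,s8,s9,s10,s11,s12} | {s0,s1,s4,s6}.
Refine {s2,s3,s5,s7,s8,s9,s10,s11,s12} on symbol 1: members go to different blocks, giving {s2,s5,s7,s9,s10,s11} and {s3,s8,s12}.
Split {s2,s5,s7,s9,s10,s11} by δ(·,0) → {s2,s5,s7,s9,s11} and {s10}.
On input 2, block {s2,s5,s7,s9,s11} splits into {s7,s9,s11} and {s2,s5}.
Refine {s0,s1,s4,s6} on symbol 0: members go to different blocks, giving {s0,s1} and {s4} and {s6}.
Refine {s3,s8,s12} on symbol 2: members go to different blocks, giving {s3,s8} and {s12}.
Stable partition: {s7,s9,s11} | {s0,s1} | {s3,s8} | {s10} | {s2,s5} | {s4} | {s6} | {s12} — 8 equivalence classes.
The equivalence class containing s9 is {s7,s9,s11}, of size 3.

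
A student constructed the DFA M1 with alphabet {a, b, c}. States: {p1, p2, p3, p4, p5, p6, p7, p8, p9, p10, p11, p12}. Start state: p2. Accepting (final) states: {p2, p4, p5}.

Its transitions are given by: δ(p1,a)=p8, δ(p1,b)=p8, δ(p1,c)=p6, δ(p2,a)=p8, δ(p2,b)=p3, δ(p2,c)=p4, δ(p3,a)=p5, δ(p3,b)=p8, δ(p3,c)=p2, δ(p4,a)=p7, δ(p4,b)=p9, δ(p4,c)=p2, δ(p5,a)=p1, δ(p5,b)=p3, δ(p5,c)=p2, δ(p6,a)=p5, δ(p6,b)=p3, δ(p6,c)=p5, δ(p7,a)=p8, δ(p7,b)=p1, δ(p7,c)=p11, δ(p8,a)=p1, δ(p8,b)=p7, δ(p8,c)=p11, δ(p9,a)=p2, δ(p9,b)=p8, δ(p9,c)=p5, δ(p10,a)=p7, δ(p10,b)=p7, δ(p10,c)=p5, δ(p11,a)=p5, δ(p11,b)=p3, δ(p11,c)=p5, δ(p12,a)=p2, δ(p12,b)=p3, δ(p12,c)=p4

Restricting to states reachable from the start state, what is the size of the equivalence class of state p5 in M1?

First remove the unreachable states {p10,p12}; 10 states remain.
P0 = {p2,p4,p5} | {p1,p3,p6,p7,p8,p9,p11}.
Refine {p1,p3,p6,p7,p8,p9,p11} on symbol a: members go to different blocks, giving {p3,p6,p9,p11} and {p1,p7,p8}.
Refine {p3,p6,p9,p11} on symbol b: members go to different blocks, giving {p3,p9} and {p6,p11}.
The partition is now stable with 4 blocks: {p2,p4,p5} | {p3,p9} | {p1,p7,p8} | {p6,p11}.
State p5 belongs to the block {p2,p4,p5}, which has 3 states.

3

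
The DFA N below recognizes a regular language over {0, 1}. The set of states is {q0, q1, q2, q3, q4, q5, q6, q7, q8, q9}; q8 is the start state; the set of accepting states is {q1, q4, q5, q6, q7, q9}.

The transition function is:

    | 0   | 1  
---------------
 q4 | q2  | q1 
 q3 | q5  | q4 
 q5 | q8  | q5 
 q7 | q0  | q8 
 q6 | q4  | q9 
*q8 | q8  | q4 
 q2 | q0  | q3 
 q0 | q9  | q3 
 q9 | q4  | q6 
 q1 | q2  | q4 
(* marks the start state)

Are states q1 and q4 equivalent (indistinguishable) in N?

States {q7} cannot be reached from the start state, so discard them.
Start with accepting vs non-accepting: {q1,q4,q5,q6,q9} | {q0,q2,q3,q8}.
Refine {q1,q4,q5,q6,q9} on symbol 0: members go to different blocks, giving {q1,q4,q5} and {q6,q9}.
Split {q0,q2,q3,q8} by δ(·,0) → {q2,q8} and {q0} and {q3}.
Split {q2,q8} by δ(·,0) → {q2} and {q8}.
Refine {q1,q4,q5} on symbol 0: members go to different blocks, giving {q1,q4} and {q5}.
Stable partition: {q1,q4} | {q2} | {q6,q9} | {q0} | {q3} | {q8} | {q5} — 7 equivalence classes.
q1 and q4 lie in the same block of the stable partition, so they are equivalent — no string distinguishes them.

Yes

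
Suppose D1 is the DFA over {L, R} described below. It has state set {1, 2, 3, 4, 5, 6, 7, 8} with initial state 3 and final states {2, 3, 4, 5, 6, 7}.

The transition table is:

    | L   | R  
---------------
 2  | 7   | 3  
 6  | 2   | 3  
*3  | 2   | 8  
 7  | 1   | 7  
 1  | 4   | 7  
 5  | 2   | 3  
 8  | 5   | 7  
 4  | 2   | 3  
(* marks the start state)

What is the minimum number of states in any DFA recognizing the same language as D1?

5

Reachable states from the start: {1,2,3,4,5,7,8}. Unreachable: {6} — drop them.
Initial partition by acceptance: {2,3,4,5,7} | {1,8}.
On input L, block {2,3,4,5,7} splits into {2,3,4,5} and {7}.
On input L, block {2,3,4,5} splits into {3,4,5} and {2}.
On input R, block {3,4,5} splits into {4,5} and {3}.
The partition is now stable with 5 blocks: {4,5} | {1,8} | {7} | {2} | {3}.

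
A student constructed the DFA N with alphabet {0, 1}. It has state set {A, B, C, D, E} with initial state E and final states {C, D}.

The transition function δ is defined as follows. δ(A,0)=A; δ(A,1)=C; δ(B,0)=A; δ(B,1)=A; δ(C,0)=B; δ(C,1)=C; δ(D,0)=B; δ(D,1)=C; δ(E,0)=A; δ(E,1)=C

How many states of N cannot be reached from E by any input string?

BFS from E reaches {A, B, C, E}; the 1 state(s) D are never visited.

1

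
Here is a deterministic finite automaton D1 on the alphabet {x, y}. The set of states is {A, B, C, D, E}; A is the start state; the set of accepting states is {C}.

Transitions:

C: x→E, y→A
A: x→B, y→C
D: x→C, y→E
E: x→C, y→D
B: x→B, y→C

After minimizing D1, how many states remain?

3

Start with accepting vs non-accepting: {C} | {A,B,D,E}.
On input x, block {A,B,D,E} splits into {A,B} and {D,E}.
No further refinement is possible. Final partition (3 blocks): {C} | {A,B} | {D,E}.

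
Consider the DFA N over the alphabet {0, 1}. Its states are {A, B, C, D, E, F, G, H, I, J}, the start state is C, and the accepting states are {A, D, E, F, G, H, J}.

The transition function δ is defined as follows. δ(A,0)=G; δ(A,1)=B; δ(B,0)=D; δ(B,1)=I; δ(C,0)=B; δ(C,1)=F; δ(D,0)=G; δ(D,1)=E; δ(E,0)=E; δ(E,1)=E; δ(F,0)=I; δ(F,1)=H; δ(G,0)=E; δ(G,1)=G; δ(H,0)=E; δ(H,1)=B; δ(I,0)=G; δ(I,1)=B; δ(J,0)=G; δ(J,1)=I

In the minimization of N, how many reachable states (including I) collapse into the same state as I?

First remove the unreachable states {A,J}; 8 states remain.
Initial partition by acceptance: {D,E,F,G,H} | {B,C,I}.
On input 0, block {D,E,F,G,H} splits into {D,E,G,H} and {F}.
On input 1, block {D,E,G,H} splits into {D,E,G} and {H}.
On input 0, block {B,C,I} splits into {B,I} and {C}.
Stable partition: {D,E,G} | {B,I} | {F} | {H} | {C} — 5 equivalence classes.
The equivalence class containing I is {B,I}, of size 2.

2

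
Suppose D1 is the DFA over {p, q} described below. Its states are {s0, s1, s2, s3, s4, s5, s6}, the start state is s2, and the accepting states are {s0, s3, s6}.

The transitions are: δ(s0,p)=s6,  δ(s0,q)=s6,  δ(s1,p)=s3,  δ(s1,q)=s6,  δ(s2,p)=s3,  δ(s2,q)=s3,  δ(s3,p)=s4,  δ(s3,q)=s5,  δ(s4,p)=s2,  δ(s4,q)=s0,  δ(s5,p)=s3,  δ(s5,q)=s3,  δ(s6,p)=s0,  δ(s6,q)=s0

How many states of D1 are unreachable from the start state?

BFS from s2 reaches {s0, s2, s3, s4, s5, s6}; the 1 state(s) s1 are never visited.

1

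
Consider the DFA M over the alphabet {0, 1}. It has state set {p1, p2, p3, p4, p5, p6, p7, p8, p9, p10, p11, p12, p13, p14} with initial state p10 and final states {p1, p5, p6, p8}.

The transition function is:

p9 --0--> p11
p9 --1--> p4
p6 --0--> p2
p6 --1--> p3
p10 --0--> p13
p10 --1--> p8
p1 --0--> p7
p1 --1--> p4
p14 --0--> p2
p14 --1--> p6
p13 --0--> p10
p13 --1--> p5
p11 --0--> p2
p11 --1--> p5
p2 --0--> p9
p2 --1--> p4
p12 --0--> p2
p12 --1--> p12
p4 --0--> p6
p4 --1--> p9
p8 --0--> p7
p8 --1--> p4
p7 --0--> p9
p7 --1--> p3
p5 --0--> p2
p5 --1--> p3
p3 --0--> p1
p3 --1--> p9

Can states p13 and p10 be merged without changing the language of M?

Yes

Reachable states from the start: {p1,p2,p3,p4,p5,p6,p7,p8,p9,p10,p11,p13}. Unreachable: {p12,p14} — drop them.
Initial partition by acceptance: {p1,p5,p6,p8} | {p2,p3,p4,p7,p9,p10,p11,p13}.
Split {p2,p3,p4,p7,p9,p10,p11,p13} by δ(·,0) → {p2,p7,p9,p10,p11,p13} and {p3,p4}.
On input 1, block {p2,p7,p9,p10,p11,p13} splits into {p2,p7,p9} and {p10,p11,p13}.
Split {p2,p7,p9} by δ(·,0) → {p2,p7} and {p9}.
On input 0, block {p10,p11,p13} splits into {p10,p13} and {p11}.
Stable partition: {p1,p5,p6,p8} | {p2,p7} | {p3,p4} | {p10,p13} | {p9} | {p11} — 6 equivalence classes.
p13 and p10 lie in the same block of the stable partition, so they are equivalent — no string distinguishes them.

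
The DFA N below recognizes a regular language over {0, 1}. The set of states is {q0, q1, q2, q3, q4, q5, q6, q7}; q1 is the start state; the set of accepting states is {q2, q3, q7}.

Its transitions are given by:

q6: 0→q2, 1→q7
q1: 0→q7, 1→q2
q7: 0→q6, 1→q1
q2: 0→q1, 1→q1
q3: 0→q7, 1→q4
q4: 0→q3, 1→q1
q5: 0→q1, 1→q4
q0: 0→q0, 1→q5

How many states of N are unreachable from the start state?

BFS from q1 reaches {q1, q2, q6, q7}; the 4 state(s) q0, q3, q4, q5 are never visited.

4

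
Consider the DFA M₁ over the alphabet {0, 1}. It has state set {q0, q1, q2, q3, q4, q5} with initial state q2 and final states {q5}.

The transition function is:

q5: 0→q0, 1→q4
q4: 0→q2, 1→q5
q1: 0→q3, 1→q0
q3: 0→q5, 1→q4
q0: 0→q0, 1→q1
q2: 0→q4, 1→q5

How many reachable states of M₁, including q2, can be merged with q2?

2

Every state is reachable, so we keep all 6.
P0 = {q5} | {q0,q1,q2,q3,q4}.
Refine {q0,q1,q2,q3,q4} on symbol 0: members go to different blocks, giving {q0,q1,q2,q4} and {q3}.
On input 0, block {q0,q1,q2,q4} splits into {q0,q2,q4} and {q1}.
On input 1, block {q0,q2,q4} splits into {q2,q4} and {q0}.
The partition is now stable with 5 blocks: {q5} | {q2,q4} | {q3} | {q1} | {q0}.
The equivalence class containing q2 is {q2,q4}, of size 2.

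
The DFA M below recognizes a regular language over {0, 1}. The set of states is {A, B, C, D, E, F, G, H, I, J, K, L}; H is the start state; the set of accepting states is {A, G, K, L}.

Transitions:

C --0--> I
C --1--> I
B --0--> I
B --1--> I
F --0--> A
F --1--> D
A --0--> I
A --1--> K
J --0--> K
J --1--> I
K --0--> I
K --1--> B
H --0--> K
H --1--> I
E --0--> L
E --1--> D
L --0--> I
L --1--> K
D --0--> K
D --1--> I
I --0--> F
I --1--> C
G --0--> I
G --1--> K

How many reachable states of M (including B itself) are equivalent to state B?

First remove the unreachable states {E,G,J,L}; 8 states remain.
Start with accepting vs non-accepting: {A,K} | {B,C,D,F,H,I}.
On input 1, block {A,K} splits into {A} and {K}.
Refine {B,C,D,F,H,I} on symbol 0: members go to different blocks, giving {B,C,I} and {D,H} and {F}.
Refine {B,C,I} on symbol 0: members go to different blocks, giving {B,C} and {I}.
The partition is now stable with 6 blocks: {A} | {B,C} | {K} | {D,H} | {F} | {I}.
The equivalence class containing B is {B,C}, of size 2.

2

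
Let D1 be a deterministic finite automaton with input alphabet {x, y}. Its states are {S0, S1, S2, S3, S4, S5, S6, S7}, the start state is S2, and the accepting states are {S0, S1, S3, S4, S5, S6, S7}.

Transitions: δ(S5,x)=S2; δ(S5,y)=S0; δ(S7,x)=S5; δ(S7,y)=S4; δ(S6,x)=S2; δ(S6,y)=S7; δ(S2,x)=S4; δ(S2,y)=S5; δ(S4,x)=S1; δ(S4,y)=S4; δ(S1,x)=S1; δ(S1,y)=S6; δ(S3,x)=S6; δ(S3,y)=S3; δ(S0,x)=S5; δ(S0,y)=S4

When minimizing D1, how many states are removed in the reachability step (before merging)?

1

Starting at S2 and following transitions, the reachable set is {S0, S1, S2, S4, S5, S6, S7}. That leaves S3 unreachable — 1 in total.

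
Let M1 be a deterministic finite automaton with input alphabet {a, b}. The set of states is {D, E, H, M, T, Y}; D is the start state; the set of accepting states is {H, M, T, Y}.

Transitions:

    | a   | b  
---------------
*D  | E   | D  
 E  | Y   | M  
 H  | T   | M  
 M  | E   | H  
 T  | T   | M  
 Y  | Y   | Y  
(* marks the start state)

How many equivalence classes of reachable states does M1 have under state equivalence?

5

All states are reachable from the start state.
P0 = {H,M,T,Y} | {D,E}.
Refine {H,M,T,Y} on symbol a: members go to different blocks, giving {H,T,Y} and {M}.
Split {H,T,Y} by δ(·,b) → {H,T} and {Y}.
Refine {D,E} on symbol a: members go to different blocks, giving {D} and {E}.
Stable partition: {H,T} | {D} | {M} | {Y} | {E} — 5 equivalence classes.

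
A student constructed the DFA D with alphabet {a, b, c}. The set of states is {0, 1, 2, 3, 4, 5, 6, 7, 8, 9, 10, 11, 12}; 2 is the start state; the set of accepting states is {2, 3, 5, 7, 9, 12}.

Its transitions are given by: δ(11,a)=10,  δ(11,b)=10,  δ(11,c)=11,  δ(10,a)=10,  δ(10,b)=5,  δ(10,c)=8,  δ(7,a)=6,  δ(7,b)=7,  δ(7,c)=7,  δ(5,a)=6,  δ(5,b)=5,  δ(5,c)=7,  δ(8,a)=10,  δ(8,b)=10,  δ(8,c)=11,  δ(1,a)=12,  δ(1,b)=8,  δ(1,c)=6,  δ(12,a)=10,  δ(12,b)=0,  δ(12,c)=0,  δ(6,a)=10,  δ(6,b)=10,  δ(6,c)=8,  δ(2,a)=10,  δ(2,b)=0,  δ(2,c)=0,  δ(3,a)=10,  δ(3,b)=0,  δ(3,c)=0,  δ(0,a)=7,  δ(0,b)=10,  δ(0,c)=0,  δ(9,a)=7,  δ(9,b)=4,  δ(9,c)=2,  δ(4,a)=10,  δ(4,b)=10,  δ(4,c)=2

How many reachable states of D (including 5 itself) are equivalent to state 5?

Reachable states from the start: {0,2,5,6,7,8,10,11}. Unreachable: {1,3,4,9,12} — drop them.
Start with accepting vs non-accepting: {2,5,7} | {0,6,8,10,11}.
Split {2,5,7} by δ(·,b) → {5,7} and {2}.
On input a, block {0,6,8,10,11} splits into {6,8,10,11} and {0}.
Refine {6,8,10,11} on symbol b: members go to different blocks, giving {6,8,11} and {10}.
The partition is now stable with 5 blocks: {5,7} | {6,8,11} | {2} | {0} | {10}.
The equivalence class containing 5 is {5,7}, of size 2.

2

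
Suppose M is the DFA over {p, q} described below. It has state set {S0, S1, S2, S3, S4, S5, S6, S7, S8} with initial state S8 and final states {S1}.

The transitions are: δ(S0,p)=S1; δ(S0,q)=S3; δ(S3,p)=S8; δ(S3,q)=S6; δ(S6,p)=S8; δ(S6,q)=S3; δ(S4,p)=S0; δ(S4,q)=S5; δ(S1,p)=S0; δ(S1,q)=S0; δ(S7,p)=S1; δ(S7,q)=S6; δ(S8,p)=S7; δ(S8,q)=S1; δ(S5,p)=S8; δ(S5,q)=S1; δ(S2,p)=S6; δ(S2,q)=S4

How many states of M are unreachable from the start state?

3

No path from S8 leads to S2, S4, S5; the other 6 states are all reachable.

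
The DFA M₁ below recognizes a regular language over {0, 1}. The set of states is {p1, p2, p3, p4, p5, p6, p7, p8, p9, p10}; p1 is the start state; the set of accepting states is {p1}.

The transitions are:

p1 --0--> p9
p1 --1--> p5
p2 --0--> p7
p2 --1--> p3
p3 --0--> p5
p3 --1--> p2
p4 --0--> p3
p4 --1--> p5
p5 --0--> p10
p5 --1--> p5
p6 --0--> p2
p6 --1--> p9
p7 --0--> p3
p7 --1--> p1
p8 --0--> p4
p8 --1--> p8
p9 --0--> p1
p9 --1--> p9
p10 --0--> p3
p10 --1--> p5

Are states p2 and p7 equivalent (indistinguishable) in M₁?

No

Reachable states from the start: {p1,p2,p3,p5,p7,p9,p10}. Unreachable: {p4,p6,p8} — drop them.
Start with accepting vs non-accepting: {p1} | {p2,p3,p5,p7,p9,p10}.
Split {p2,p3,p5,p7,p9,p10} by δ(·,0) → {p2,p3,p5,p7,p10} and {p9}.
Refine {p2,p3,p5,p7,p10} on symbol 1: members go to different blocks, giving {p2,p3,p5,p10} and {p7}.
Split {p2,p3,p5,p10} by δ(·,0) → {p3,p5,p10} and {p2}.
Refine {p3,p5,p10} on symbol 1: members go to different blocks, giving {p5,p10} and {p3}.
Refine {p5,p10} on symbol 0: members go to different blocks, giving {p5} and {p10}.
Stable partition: {p1} | {p5} | {p9} | {p7} | {p2} | {p3} | {p10} — 7 equivalence classes.
p2 and p7 end up in different blocks, so they are distinguishable. For instance, the string '1' is accepted from only p7.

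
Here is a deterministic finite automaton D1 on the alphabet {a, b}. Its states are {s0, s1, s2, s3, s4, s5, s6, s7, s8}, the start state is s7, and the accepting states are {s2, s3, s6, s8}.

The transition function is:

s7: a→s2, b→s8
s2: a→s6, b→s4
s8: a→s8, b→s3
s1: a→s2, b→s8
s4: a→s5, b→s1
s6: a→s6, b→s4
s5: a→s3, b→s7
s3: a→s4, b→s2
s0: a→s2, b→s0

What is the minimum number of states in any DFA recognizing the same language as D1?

6

First remove the unreachable states {s0}; 8 states remain.
Initial partition by acceptance: {s2,s3,s6,s8} | {s1,s4,s5,s7}.
Refine {s2,s3,s6,s8} on symbol a: members go to different blocks, giving {s2,s6,s8} and {s3}.
On input b, block {s2,s6,s8} splits into {s2,s6} and {s8}.
On input a, block {s1,s4,s5,s7} splits into {s1,s7} and {s4} and {s5}.
The partition is now stable with 6 blocks: {s2,s6} | {s1,s7} | {s3} | {s8} | {s4} | {s5}.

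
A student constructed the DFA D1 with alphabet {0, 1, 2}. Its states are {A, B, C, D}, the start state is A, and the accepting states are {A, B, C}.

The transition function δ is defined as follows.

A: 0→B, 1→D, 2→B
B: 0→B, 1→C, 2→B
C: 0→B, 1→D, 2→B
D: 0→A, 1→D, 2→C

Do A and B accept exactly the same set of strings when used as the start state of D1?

Every state is reachable, so we keep all 4.
Start with accepting vs non-accepting: {A,B,C} | {D}.
Split {A,B,C} by δ(·,1) → {A,C} and {B}.
No further refinement is possible. Final partition (3 blocks): {A,C} | {D} | {B}.
A and B end up in different blocks, so they are distinguishable. For instance, the string '1' is accepted from only B.

No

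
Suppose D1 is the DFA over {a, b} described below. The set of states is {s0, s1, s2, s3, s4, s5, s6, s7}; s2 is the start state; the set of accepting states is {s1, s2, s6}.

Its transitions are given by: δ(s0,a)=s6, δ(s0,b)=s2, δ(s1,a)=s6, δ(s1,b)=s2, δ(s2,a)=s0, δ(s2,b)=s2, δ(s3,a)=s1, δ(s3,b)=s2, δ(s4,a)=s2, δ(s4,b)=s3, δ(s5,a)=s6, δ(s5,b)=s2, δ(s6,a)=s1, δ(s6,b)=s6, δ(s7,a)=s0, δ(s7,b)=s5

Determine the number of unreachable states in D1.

Starting at s2 and following transitions, the reachable set is {s0, s1, s2, s6}. That leaves s3, s4, s5, s7 unreachable — 4 in total.

4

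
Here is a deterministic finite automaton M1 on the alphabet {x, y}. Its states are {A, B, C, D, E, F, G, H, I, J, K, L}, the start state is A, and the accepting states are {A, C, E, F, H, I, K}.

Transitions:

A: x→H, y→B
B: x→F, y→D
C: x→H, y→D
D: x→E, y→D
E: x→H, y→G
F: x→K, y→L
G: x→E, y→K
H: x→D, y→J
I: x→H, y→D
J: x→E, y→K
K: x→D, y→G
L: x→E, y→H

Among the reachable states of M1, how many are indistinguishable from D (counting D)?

2

States {C,I} cannot be reached from the start state, so discard them.
Start with accepting vs non-accepting: {A,E,F,H,K} | {B,D,G,J,L}.
On input x, block {A,E,F,H,K} splits into {A,E,F} and {H,K}.
Split {B,D,G,J,L} by δ(·,y) → {G,J,L} and {B,D}.
On input y, block {A,E,F} splits into {E,F} and {A}.
The partition is now stable with 5 blocks: {E,F} | {G,J,L} | {H,K} | {B,D} | {A}.
State D belongs to the block {B,D}, which has 2 states.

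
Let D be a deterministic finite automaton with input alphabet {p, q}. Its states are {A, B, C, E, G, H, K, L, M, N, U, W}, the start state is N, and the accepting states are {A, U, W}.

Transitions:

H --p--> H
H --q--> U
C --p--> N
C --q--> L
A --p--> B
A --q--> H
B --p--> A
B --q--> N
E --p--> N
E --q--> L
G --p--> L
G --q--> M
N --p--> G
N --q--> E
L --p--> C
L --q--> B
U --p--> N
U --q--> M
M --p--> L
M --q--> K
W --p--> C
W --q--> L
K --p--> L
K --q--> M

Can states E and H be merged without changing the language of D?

No

First remove the unreachable states {W}; 11 states remain.
P0 = {A,U} | {B,C,E,G,H,K,L,M,N}.
Refine {B,C,E,G,H,K,L,M,N} on symbol p: members go to different blocks, giving {C,E,G,H,K,L,M,N} and {B}.
On input p, block {A,U} splits into {U} and {A}.
On input q, block {C,E,G,H,K,L,M,N} splits into {C,E,G,K,M,N} and {H} and {L}.
On input p, block {C,E,G,K,M,N} splits into {C,E,N} and {G,K,M}.
On input p, block {C,E,N} splits into {C,E} and {N}.
No further refinement is possible. Final partition (8 blocks): {U} | {C,E} | {B} | {A} | {H} | {L} | {G,K,M} | {N}.
E and H end up in different blocks, so they are distinguishable. For instance, the string 'q' is accepted from only H.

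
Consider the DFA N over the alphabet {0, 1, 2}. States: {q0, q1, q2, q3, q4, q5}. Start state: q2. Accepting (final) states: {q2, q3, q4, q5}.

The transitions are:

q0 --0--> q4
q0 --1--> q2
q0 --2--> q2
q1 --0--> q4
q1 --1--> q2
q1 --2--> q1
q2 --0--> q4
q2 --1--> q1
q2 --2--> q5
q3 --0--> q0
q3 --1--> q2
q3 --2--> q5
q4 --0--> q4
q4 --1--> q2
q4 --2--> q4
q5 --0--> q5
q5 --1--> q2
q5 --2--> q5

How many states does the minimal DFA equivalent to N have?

First remove the unreachable states {q0,q3}; 4 states remain.
Initial partition by acceptance: {q2,q4,q5} | {q1}.
On input 1, block {q2,q4,q5} splits into {q4,q5} and {q2}.
The partition is now stable with 3 blocks: {q4,q5} | {q1} | {q2}.

3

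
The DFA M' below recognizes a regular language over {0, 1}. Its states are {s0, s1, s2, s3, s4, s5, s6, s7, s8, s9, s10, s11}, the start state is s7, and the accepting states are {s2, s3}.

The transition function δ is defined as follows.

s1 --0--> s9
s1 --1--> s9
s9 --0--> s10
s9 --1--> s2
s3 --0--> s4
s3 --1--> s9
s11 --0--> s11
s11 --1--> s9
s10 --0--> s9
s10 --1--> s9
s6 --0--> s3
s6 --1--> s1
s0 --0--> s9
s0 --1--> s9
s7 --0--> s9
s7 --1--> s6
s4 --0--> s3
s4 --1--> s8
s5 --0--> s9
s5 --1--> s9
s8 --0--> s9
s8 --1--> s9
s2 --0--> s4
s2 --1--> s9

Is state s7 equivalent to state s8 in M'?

No

First remove the unreachable states {s0,s5,s11}; 9 states remain.
Initial partition by acceptance: {s2,s3} | {s1,s4,s6,s7,s8,s9,s10}.
Split {s1,s4,s6,s7,s8,s9,s10} by δ(·,0) → {s1,s7,s8,s9,s10} and {s4,s6}.
Refine {s1,s7,s8,s9,s10} on symbol 1: members go to different blocks, giving {s1,s8,s10} and {s7} and {s9}.
The partition is now stable with 5 blocks: {s2,s3} | {s1,s8,s10} | {s4,s6} | {s7} | {s9}.
s7 and s8 end up in different blocks, so they are distinguishable. For instance, the string '10' is accepted from only s7.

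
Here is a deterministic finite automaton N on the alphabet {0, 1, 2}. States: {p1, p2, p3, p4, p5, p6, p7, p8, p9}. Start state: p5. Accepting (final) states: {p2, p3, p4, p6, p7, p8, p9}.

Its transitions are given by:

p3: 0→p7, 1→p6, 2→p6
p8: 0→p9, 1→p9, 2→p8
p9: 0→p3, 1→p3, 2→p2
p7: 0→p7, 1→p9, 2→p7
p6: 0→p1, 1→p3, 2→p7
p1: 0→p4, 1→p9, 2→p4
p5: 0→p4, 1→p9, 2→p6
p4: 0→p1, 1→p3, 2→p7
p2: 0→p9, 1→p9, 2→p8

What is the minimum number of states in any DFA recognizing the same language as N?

Every state is reachable, so we keep all 9.
P0 = {p2,p3,p4,p6,p7,p8,p9} | {p1,p5}.
On input 0, block {p2,p3,p4,p6,p7,p8,p9} splits into {p2,p3,p7,p8,p9} and {p4,p6}.
Split {p2,p3,p7,p8,p9} by δ(·,1) → {p2,p7,p8,p9} and {p3}.
Split {p2,p7,p8,p9} by δ(·,0) → {p2,p7,p8} and {p9}.
On input 0, block {p2,p7,p8} splits into {p2,p8} and {p7}.
No further refinement is possible. Final partition (6 blocks): {p2,p8} | {p1,p5} | {p4,p6} | {p3} | {p9} | {p7}.

6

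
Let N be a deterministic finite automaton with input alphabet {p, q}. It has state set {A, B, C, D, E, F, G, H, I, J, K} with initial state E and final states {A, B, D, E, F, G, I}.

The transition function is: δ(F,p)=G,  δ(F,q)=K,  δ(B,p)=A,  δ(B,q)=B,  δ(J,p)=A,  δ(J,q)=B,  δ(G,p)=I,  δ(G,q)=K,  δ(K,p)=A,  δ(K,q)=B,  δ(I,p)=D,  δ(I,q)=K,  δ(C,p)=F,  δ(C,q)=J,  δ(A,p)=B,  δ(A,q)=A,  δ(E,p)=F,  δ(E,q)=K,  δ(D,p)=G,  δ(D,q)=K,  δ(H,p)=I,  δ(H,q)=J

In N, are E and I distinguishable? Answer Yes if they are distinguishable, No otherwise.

States {C,H,J} cannot be reached from the start state, so discard them.
P0 = {A,B,D,E,F,G,I} | {K}.
On input q, block {A,B,D,E,F,G,I} splits into {D,E,F,G,I} and {A,B}.
Stable partition: {D,E,F,G,I} | {K} | {A,B} — 3 equivalence classes.
E and I lie in the same block of the stable partition, so they are equivalent — no string distinguishes them.

No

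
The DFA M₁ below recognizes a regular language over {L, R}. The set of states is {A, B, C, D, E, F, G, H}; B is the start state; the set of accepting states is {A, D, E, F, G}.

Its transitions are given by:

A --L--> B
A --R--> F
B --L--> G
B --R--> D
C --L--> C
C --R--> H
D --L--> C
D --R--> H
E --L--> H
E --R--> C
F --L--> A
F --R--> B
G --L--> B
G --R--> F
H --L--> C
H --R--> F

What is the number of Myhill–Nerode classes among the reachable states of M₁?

First remove the unreachable states {E}; 7 states remain.
Initial partition by acceptance: {A,D,F,G} | {B,C,H}.
On input L, block {A,D,F,G} splits into {A,D,G} and {F}.
On input R, block {A,D,G} splits into {A,G} and {D}.
Split {B,C,H} by δ(·,L) → {C,H} and {B}.
Split {C,H} by δ(·,R) → {C} and {H}.
No further refinement is possible. Final partition (6 blocks): {A,G} | {C} | {F} | {D} | {B} | {H}.

6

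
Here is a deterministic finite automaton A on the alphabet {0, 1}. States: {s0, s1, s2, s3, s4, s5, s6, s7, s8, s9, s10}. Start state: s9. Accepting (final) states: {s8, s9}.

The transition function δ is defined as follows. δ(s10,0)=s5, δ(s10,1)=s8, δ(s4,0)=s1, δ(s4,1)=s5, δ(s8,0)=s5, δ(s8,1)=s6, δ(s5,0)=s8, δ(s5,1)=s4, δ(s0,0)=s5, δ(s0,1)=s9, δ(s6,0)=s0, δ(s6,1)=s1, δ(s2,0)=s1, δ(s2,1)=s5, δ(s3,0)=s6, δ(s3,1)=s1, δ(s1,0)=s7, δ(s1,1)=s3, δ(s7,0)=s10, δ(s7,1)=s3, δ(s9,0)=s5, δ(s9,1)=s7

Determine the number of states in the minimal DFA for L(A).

6

States {s2} cannot be reached from the start state, so discard them.
Initial partition by acceptance: {s8,s9} | {s0,s1,s3,s4,s5,s6,s7,s10}.
On input 0, block {s0,s1,s3,s4,s5,s6,s7,s10} splits into {s0,s1,s3,s4,s6,s7,s10} and {s5}.
Refine {s0,s1,s3,s4,s6,s7,s10} on symbol 0: members go to different blocks, giving {s1,s3,s4,s6,s7} and {s0,s10}.
On input 0, block {s1,s3,s4,s6,s7} splits into {s1,s3,s4} and {s6,s7}.
Split {s1,s3,s4} by δ(·,0) → {s1,s3} and {s4}.
Stable partition: {s8,s9} | {s1,s3} | {s5} | {s0,s10} | {s6,s7} | {s4} — 6 equivalence classes.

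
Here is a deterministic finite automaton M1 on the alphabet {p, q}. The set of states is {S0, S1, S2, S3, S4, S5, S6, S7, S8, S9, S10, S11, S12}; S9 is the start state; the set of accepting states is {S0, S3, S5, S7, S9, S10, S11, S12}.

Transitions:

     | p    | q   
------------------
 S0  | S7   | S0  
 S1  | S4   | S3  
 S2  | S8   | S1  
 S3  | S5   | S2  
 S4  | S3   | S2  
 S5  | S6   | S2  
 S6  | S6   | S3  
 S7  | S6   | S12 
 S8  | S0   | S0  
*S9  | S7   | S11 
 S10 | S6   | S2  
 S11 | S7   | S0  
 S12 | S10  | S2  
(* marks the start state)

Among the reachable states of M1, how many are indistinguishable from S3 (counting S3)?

2

Every state is reachable, so we keep all 13.
Initial partition by acceptance: {S0,S3,S5,S7,S9,S10,S11,S12} | {S1,S2,S4,S6,S8}.
On input p, block {S0,S3,S5,S7,S9,S10,S11,S12} splits into {S0,S3,S9,S11,S12} and {S5,S7,S10}.
On input q, block {S0,S3,S9,S11,S12} splits into {S0,S9,S11} and {S3,S12}.
On input p, block {S1,S2,S4,S6,S8} splits into {S1,S2,S6} and {S4} and {S8}.
Split {S1,S2,S6} by δ(·,p) → {S1} and {S2} and {S6}.
Split {S5,S7,S10} by δ(·,q) → {S5,S10} and {S7}.
No further refinement is possible. Final partition (9 blocks): {S0,S9,S11} | {S1} | {S5,S10} | {S3,S12} | {S4} | {S8} | {S2} | {S6} | {S7}.
The equivalence class containing S3 is {S3,S12}, of size 2.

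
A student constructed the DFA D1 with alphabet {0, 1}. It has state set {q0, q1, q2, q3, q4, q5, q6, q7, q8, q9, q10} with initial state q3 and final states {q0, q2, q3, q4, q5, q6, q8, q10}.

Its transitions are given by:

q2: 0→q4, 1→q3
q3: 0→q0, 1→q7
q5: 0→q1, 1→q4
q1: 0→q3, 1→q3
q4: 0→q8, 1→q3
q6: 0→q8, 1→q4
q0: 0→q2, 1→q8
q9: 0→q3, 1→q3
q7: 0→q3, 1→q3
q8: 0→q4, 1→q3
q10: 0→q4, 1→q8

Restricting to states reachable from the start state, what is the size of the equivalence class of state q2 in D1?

3

States {q1,q5,q6,q9,q10} cannot be reached from the start state, so discard them.
Initial partition by acceptance: {q0,q2,q3,q4,q8} | {q7}.
On input 1, block {q0,q2,q3,q4,q8} splits into {q0,q2,q4,q8} and {q3}.
Refine {q0,q2,q4,q8} on symbol 1: members go to different blocks, giving {q2,q4,q8} and {q0}.
Stable partition: {q2,q4,q8} | {q7} | {q3} | {q0} — 4 equivalence classes.
The equivalence class containing q2 is {q2,q4,q8}, of size 3.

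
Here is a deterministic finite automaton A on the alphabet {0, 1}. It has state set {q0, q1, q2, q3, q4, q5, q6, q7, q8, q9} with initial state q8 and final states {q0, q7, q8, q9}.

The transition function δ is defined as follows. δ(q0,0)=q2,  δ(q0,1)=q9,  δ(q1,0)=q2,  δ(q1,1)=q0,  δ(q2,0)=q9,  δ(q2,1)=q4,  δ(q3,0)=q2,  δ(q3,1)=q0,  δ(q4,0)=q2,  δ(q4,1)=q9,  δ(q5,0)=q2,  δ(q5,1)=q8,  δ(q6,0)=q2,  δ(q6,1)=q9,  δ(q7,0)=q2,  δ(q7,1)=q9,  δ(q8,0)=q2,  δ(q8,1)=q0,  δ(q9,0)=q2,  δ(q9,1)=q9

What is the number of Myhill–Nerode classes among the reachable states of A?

First remove the unreachable states {q1,q3,q5,q6,q7}; 5 states remain.
P0 = {q0,q8,q9} | {q2,q4}.
Refine {q2,q4} on symbol 0: members go to different blocks, giving {q2} and {q4}.
No further refinement is possible. Final partition (3 blocks): {q0,q8,q9} | {q2} | {q4}.

3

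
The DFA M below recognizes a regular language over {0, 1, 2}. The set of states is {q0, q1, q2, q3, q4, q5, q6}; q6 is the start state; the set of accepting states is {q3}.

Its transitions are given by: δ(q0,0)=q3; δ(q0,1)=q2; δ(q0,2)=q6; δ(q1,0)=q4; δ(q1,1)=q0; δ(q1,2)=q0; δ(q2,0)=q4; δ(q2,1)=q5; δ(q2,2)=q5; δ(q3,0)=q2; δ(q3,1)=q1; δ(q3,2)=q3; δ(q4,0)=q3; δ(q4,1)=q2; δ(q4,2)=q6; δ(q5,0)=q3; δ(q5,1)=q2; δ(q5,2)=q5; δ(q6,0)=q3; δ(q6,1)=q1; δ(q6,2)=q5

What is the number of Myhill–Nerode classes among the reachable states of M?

Initial partition by acceptance: {q3} | {q0,q1,q2,q4,q5,q6}.
Refine {q0,q1,q2,q4,q5,q6} on symbol 0: members go to different blocks, giving {q0,q4,q5,q6} and {q1,q2}.
The partition is now stable with 3 blocks: {q3} | {q0,q4,q5,q6} | {q1,q2}.

3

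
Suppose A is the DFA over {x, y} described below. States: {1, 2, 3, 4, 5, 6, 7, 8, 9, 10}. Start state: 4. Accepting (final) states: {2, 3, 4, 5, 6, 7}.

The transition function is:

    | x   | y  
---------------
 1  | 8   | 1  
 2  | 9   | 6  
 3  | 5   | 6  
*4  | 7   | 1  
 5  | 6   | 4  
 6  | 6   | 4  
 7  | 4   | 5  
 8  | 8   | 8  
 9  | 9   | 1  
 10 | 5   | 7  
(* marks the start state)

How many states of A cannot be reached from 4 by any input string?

4

No path from 4 leads to 2, 3, 9, 10; the other 6 states are all reachable.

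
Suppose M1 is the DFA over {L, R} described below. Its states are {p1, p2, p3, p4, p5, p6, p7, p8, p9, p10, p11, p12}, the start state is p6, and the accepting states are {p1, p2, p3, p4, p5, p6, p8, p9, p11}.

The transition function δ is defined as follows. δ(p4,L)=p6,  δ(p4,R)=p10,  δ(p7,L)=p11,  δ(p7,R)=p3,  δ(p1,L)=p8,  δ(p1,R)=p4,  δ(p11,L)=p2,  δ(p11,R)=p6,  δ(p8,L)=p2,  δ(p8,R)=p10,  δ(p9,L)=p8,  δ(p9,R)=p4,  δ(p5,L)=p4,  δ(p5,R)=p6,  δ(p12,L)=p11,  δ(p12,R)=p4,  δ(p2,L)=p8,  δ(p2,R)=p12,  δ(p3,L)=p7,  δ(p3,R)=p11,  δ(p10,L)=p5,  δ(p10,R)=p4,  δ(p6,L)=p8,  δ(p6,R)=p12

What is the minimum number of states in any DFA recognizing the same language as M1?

3

First remove the unreachable states {p1,p3,p7,p9}; 8 states remain.
Start with accepting vs non-accepting: {p2,p4,p5,p6,p8,p11} | {p10,p12}.
Split {p2,p4,p5,p6,p8,p11} by δ(·,R) → {p2,p4,p6,p8} and {p5,p11}.
No further refinement is possible. Final partition (3 blocks): {p2,p4,p6,p8} | {p10,p12} | {p5,p11}.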